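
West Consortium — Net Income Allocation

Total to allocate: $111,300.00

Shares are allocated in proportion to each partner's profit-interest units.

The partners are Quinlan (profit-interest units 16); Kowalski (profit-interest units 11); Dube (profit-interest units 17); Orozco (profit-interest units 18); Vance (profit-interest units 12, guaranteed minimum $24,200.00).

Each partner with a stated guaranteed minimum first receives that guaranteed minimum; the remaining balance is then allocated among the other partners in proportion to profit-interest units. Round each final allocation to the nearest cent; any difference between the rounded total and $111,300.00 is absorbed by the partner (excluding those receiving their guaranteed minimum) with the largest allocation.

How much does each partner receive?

Minimums first: Vance $24,200.00. Remaining pool $87,100.00.
Remaining pool split over remaining profit-interest units 62: Quinlan 22,477.4194 → $22,477.42; Kowalski 15,453.2258 → $15,453.23; Dube 23,882.2581 → $23,882.26; Orozco 25,287.0968 → $25,287.10.
Rounding difference −$0.01 applied to Orozco → $25,287.09.

Quinlan: $22,477.42 · Kowalski: $15,453.23 · Dube: $23,882.26 · Orozco: $25,287.09 · Vance: $24,200.00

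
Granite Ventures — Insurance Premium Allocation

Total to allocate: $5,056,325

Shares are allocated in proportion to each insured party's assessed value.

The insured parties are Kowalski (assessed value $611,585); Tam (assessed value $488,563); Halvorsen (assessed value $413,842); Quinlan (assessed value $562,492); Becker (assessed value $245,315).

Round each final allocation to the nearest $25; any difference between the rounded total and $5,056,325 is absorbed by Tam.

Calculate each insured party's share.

Combined assessed value = 2,321,797.
Unrounded shares: Kowalski 611,585/2,321,797 × $5,056,325 = 1,331,887.55; Tam 488,563/2,321,797 × $5,056,325 = 1,063,974.72; Halvorsen 413,842/2,321,797 × $5,056,325 = 901,250.04; Quinlan 562,492/2,321,797 × $5,056,325 = 1,224,974.60; Becker 245,315/2,321,797 × $5,056,325 = 534,238.08.
At nearest $25: Kowalski $1,331,900; Tam $1,063,975; Halvorsen $901,250; Quinlan $1,224,975; Becker $534,250. Sum = $5,056,350.
Difference $5,056,325 − $5,056,350 = −$25 applied to Tam: Tam becomes $1,063,950.

Kowalski: $1,331,900; Tam: $1,063,950; Halvorsen: $901,250; Quinlan: $1,224,975; Becker: $534,250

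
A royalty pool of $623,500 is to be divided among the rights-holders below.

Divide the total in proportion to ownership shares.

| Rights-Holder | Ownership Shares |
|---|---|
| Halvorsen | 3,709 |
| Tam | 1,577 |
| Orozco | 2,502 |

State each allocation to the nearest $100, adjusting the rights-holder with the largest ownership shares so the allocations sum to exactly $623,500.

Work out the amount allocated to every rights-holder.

Halvorsen: $296,900 | Tam: $126,300 | Orozco: $200,300

Combined ownership shares = 3,709 + 1,577 + 2,502 = 7,788.
Raw shares: Halvorsen 296,939.07; Tam 126,253.15; Orozco 200,307.78.
Rounded to nearest $100: Halvorsen $296,900; Tam $126,300; Orozco $200,300. Sum = $623,500.
No rounding difference to absorb.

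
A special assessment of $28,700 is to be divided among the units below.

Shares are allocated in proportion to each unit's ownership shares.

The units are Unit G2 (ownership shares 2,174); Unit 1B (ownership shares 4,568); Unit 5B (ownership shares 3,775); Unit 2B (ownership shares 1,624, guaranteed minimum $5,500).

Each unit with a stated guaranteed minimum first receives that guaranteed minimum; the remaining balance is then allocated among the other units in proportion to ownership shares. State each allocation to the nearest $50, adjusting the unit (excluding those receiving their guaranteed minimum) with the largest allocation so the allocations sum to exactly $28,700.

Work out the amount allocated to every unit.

Fund the minimums — Unit 2B $5,500. Remaining pool $23,200.
Remaining pool split over remaining ownership shares 10,517: Unit G2 4,795.74 → $4,800; Unit 1B 10,076.79 → $10,100; Unit 5B 8,327.47 → $8,350.
Rounding difference −$50 applied to Unit 1B → $10,050.

Unit G2: $4,800; Unit 1B: $10,050; Unit 5B: $8,350; Unit 2B: $5,500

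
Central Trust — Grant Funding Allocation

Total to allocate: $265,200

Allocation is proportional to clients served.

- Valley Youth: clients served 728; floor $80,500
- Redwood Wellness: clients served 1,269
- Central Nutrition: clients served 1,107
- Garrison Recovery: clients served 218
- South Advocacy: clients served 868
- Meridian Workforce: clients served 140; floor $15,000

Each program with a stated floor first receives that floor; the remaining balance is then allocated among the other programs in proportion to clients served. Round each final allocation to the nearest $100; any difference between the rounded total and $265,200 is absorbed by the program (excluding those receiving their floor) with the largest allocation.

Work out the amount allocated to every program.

Minimums first: Valley Youth $80,500; Meridian Workforce $15,000. Balance $169,700.
Balance split over remaining clients served 3,462: Redwood Wellness 62,203.73 → $62,200; Central Nutrition 54,262.82 → $54,300; Garrison Recovery 10,685.90 → $10,700; South Advocacy 42,547.54 → $42,500.

Valley Youth: $80,500; Redwood Wellness: $62,200; Central Nutrition: $54,300; Garrison Recovery: $10,700; South Advocacy: $42,500; Meridian Workforce: $15,000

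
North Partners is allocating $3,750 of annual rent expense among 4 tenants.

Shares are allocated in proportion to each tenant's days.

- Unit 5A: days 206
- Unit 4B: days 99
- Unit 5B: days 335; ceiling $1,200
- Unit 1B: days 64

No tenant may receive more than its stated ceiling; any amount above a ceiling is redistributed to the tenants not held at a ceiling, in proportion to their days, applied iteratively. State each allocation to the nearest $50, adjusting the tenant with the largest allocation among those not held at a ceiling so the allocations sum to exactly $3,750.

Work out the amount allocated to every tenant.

Total days = 704.
Pro-rata shares before constraints: Unit 5A 1,097.30; Unit 4B 527.34; Unit 5B 1,784.45; Unit 1B 340.91.
Cap binds for Unit 5B ($1,200); balance $2,550 reallocated over remaining days 369.
Redistributed shares: Unit 5A 1,423.58 → $1,400; Unit 4B 684.15 → $700; Unit 1B 442.28 → $450.

Unit 5A: $1,400 · Unit 4B: $700 · Unit 5B: $1,200 · Unit 1B: $450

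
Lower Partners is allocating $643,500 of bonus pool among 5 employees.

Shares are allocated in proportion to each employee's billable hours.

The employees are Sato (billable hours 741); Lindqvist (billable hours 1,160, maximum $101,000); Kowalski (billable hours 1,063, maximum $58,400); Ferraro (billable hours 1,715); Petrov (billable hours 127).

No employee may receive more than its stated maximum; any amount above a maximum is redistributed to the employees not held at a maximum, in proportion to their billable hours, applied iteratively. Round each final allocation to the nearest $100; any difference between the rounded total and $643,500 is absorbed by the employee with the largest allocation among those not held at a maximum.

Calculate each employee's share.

Sato: $138,900 · Lindqvist: $101,000 · Kowalski: $58,400 · Ferraro: $321,400 · Petrov: $23,800

Combined billable hours = 4,806.
Pro-rata shares before constraints: Sato 99,216.29; Lindqvist 155,318.35; Kowalski 142,330.52; Ferraro 229,630.15; Petrov 17,004.68.
Cap binds for Lindqvist ($101,000), Kowalski ($58,400); balance $484,100 reallocated over remaining billable hours 2,583.
Remaining shares: Sato 138,876.54 → $138,900; Ferraro 321,421.41 → $321,400; Petrov 23,802.05 → $23,800.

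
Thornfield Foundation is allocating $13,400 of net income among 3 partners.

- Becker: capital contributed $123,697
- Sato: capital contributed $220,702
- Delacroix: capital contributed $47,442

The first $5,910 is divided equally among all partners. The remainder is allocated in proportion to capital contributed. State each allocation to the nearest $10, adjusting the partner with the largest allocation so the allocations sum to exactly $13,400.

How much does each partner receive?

Becker: $4,330; Sato: $6,190; Delacroix: $2,880

$5,910 shared equally gives $1,970 per partner.
Remainder $7,490 by capital contributed (total 391,841): Becker 2,364.46 → $2,360; Sato 4,218.70 → $4,220; Delacroix 906.85 → $910.
Totals: Becker $1,970 + $2,360 = $4,330; Sato $1,970 + $4,220 = $6,190; Delacroix $1,970 + $910 = $2,880.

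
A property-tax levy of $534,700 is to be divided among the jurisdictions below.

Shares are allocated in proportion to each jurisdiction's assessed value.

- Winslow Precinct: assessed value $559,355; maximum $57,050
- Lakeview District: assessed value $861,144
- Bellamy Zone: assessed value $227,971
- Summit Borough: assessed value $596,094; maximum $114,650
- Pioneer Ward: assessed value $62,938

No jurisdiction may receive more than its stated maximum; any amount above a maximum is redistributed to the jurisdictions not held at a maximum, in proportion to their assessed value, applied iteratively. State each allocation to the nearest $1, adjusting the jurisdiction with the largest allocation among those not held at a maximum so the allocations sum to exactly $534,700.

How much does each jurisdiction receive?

Winslow Precinct: $57,050 | Lakeview District: $271,338 | Bellamy Zone: $71,831 | Summit Borough: $114,650 | Pioneer Ward: $19,831

Combined assessed value = 2,307,502.
Unconstrained shares: Winslow Precinct 129,615.11; Lakeview District 199,546.39; Bellamy Zone 52,826.00; Summit Borough 138,128.36; Pioneer Ward 14,584.15.
Cap binds for Winslow Precinct ($57,050), Summit Borough ($114,650); remaining pool $363,000 reallocated over remaining assessed value 1,152,053.
Shares after redistribution: Lakeview District 271,337.58 → $271,338; Bellamy Zone 71,831.31 → $71,831; Pioneer Ward 19,831.11 → $19,831.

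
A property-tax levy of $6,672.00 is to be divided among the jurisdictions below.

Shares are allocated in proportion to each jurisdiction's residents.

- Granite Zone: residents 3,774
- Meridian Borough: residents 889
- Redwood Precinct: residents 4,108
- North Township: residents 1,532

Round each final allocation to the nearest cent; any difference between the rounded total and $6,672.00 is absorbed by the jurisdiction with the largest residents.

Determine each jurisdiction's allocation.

Granite Zone: $2,443.96 · Meridian Borough: $575.70 · Redwood Precinct: $2,660.25 · North Township: $992.09

Residents total: 3,774 + 889 + 4,108 + 1,532 = 10,303.
Unrounded shares: Granite Zone 2,443.9608; Meridian Borough 575.6972; Redwood Precinct 2,660.2520; North Township 992.0901.
At nearest cent: Granite Zone $2,443.96; Meridian Borough $575.70; Redwood Precinct $2,660.25; North Township $992.09. Sum = $6,672.00.
Rounded total matches; no reconciliation needed.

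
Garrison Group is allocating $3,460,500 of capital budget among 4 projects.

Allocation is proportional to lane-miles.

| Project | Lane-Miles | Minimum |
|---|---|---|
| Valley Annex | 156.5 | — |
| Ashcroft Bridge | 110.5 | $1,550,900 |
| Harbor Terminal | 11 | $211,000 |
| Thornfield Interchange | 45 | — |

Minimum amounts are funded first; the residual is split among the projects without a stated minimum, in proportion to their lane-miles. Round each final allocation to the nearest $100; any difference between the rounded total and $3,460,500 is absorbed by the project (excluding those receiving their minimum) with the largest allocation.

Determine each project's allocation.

Minimums first: Ashcroft Bridge $1,550,900; Harbor Terminal $211,000. Balance $1,698,600.
Balance split over remaining lane-miles 201.5: Valley Annex 1,319,260.05 → $1,319,300; Thornfield Interchange 379,339.95 → $379,300.

Valley Annex: $1,319,300 · Ashcroft Bridge: $1,550,900 · Harbor Terminal: $211,000 · Thornfield Interchange: $379,300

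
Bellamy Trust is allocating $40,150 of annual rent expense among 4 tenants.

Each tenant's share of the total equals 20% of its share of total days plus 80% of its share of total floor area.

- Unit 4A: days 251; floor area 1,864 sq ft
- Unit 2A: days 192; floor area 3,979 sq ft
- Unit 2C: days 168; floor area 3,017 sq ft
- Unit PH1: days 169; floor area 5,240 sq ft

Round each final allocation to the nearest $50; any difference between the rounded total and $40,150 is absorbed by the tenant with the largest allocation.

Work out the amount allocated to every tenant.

Days total 780; floor area total 14,100.
Combined weights (20% days + 80% floor area): Unit 4A 0.1701; Unit 2A 0.2750; Unit 2C 0.2143; Unit PH1 0.3406.
Unrounded shares: Unit 4A 6,830.23; Unit 2A 11,040.83; Unit 2C 8,602.31; Unit PH1 13,676.63.
After rounding ($50): Unit 4A $6,850; Unit 2A $11,050; Unit 2C $8,600; Unit PH1 $13,700. Sum = $40,200.
Difference $40,150 − $40,200 = −$50 applied to largest allocation (Unit PH1): Unit PH1 becomes $13,650.

Unit 4A: $6,850 · Unit 2A: $11,050 · Unit 2C: $8,600 · Unit PH1: $13,650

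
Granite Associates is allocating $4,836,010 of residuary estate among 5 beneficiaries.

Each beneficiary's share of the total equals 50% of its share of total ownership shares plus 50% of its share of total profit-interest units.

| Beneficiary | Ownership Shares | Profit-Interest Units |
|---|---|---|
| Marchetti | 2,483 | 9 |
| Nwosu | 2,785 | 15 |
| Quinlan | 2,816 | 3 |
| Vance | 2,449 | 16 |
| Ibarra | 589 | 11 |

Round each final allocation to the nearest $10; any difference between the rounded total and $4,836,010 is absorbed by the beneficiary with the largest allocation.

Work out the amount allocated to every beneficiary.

Marchetti: $942,820 · Nwosu: $1,277,150 · Quinlan: $746,550 · Vance: $1,248,880 · Ibarra: $620,610

Totals — ownership shares 11,122, profit-interest units 54.
Composite weights (50% ownership shares + 50% profit-interest units): Marchetti 0.1950; Nwosu 0.2641; Quinlan 0.1544; Vance 0.2582; Ibarra 0.1283.
Unrounded shares: Marchetti 942,823.38; Nwosu 1,277,147.64; Quinlan 746,552.82; Vance 1,248,876.63; Ibarra 620,609.53.
At nearest $10: Marchetti $942,820; Nwosu $1,277,150; Quinlan $746,550; Vance $1,248,880; Ibarra $620,610. Sum = $4,836,010.
Sum already equals the total — no adjustment.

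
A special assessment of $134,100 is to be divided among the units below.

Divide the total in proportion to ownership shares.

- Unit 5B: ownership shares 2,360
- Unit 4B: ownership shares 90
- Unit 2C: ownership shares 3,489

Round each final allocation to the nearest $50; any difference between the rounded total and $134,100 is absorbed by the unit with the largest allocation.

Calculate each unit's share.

Sum of ownership shares: 5,939.
Unrounded shares: Unit 5B 2,360/5,939 × $134,100 = 53,287.76; Unit 4B 90/5,939 × $134,100 = 2,032.16; Unit 2C 3,489/5,939 × $134,100 = 78,780.08.
At nearest $50: Unit 5B $53,300; Unit 4B $2,050; Unit 2C $78,800. Sum = $134,150.
Difference $134,100 − $134,150 = −$50 applied to largest allocation (Unit 2C): Unit 2C becomes $78,750.

Unit 5B: $53,300; Unit 4B: $2,050; Unit 2C: $78,750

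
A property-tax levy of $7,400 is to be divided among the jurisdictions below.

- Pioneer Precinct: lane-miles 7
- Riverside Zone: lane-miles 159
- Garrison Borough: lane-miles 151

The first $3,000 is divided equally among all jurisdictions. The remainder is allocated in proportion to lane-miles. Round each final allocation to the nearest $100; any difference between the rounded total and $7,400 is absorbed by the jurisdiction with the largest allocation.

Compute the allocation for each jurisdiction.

Pioneer Precinct: $1,100; Riverside Zone: $3,200; Garrison Borough: $3,100

$3,000 shared equally gives $1,000 per jurisdiction.
Remainder $4,400 by lane-miles (total 317): Pioneer Precinct 97.16 → $100; Riverside Zone 2,206.94 → $2,200; Garrison Borough 2,095.90 → $2,100.
Totals: Pioneer Precinct $1,000 + $100 = $1,100; Riverside Zone $1,000 + $2,200 = $3,200; Garrison Borough $1,000 + $2,100 = $3,100.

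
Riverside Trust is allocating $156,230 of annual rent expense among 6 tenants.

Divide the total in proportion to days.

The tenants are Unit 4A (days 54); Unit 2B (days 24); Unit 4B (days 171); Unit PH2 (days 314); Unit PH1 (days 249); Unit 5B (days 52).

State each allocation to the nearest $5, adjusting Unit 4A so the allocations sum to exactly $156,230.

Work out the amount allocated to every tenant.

Unit 4A: $9,760 | Unit 2B: $4,340 | Unit 4B: $30,920 | Unit PH2: $56,780 | Unit PH1: $45,025 | Unit 5B: $9,405

Days total: 864.
Proportional shares: Unit 4A 54/864 × $156,230 = 9,764.38; Unit 2B 24/864 × $156,230 = 4,339.72; Unit 4B 171/864 × $156,230 = 30,920.52; Unit PH2 314/864 × $156,230 = 56,778.03; Unit PH1 249/864 × $156,230 = 45,024.62; Unit 5B 52/864 × $156,230 = 9,402.73.
At nearest $5: Unit 4A $9,765; Unit 2B $4,340; Unit 4B $30,920; Unit PH2 $56,780; Unit PH1 $45,025; Unit 5B $9,405. Sum = $156,235.
Difference $156,230 − $156,235 = −$5 applied to Unit 4A: Unit 4A becomes $9,760.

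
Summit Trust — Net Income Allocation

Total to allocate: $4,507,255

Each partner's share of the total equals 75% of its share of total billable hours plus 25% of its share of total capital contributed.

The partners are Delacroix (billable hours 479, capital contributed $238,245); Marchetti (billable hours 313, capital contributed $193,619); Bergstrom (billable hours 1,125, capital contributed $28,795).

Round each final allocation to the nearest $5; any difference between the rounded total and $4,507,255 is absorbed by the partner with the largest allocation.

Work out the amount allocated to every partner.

Totals — billable hours 1,917, capital contributed 460,659.
Combined weights (75% billable hours + 25% capital contributed): Delacroix 0.3167; Marchetti 0.2275; Bergstrom 0.4558.
Unrounded shares: Delacroix 1,427,438.37; Marchetti 1,025,554.42; Bergstrom 2,054,262.21.
At nearest $5: Delacroix $1,427,440; Marchetti $1,025,555; Bergstrom $2,054,260. Sum = $4,507,255.
No rounding difference to absorb.

Delacroix: $1,427,440; Marchetti: $1,025,555; Bergstrom: $2,054,260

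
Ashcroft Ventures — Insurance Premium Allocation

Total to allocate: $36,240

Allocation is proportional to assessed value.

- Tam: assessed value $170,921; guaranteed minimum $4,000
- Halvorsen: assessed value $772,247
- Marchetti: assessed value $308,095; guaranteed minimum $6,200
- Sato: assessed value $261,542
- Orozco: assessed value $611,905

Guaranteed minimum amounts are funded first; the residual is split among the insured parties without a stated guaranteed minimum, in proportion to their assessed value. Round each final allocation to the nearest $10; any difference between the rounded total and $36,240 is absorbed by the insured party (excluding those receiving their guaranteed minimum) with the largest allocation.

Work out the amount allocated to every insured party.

Tam: $4,000 · Halvorsen: $12,220 · Marchetti: $6,200 · Sato: $4,140 · Orozco: $9,680

Fund the minimums — Tam $4,000; Marchetti $6,200. Residual $26,040.
Residual split over remaining assessed value 1,645,694: Halvorsen 12,219.35 → $12,220; Sato 4,138.41 → $4,140; Orozco 9,682.24 → $9,680.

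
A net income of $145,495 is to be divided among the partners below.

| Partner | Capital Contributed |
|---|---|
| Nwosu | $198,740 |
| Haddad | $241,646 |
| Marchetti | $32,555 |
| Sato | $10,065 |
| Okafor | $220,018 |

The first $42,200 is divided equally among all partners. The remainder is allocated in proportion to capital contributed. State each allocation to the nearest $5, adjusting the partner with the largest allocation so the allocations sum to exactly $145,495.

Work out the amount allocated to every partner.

$42,200 shared equally gives $8,440 per partner.
Remainder $103,295 by capital contributed (total 703,024): Nwosu 29,200.78 → $29,200; Haddad 35,504.94 → $35,505; Marchetti 4,783.29 → $4,785; Sato 1,478.85 → $1,480; Okafor 32,327.15 → $32,325.
Totals: Nwosu $8,440 + $29,200 = $37,640; Haddad $8,440 + $35,505 = $43,945; Marchetti $8,440 + $4,785 = $13,225; Sato $8,440 + $1,480 = $9,920; Okafor $8,440 + $32,325 = $40,765.

Nwosu: $37,640 · Haddad: $43,945 · Marchetti: $13,225 · Sato: $9,920 · Okafor: $40,765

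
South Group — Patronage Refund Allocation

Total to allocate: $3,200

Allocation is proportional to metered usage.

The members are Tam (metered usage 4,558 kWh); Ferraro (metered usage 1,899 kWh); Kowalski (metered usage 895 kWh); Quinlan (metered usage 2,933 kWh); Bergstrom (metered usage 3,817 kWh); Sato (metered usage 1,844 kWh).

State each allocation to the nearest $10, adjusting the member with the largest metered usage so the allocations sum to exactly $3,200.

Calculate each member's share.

Tam: $910; Ferraro: $380; Kowalski: $180; Quinlan: $590; Bergstrom: $770; Sato: $370

Sum of metered usage: 4,558 + 1,899 + 895 + 2,933 + 3,817 + 1,844 = 15,946.
Pro-rata amounts: Tam 914.69; Ferraro 381.09; Kowalski 179.61; Quinlan 588.59; Bergstrom 765.99; Sato 370.05.
After rounding ($10): Tam $910; Ferraro $380; Kowalski $180; Quinlan $590; Bergstrom $770; Sato $370. Sum = $3,200.
Sum already equals the total — no adjustment.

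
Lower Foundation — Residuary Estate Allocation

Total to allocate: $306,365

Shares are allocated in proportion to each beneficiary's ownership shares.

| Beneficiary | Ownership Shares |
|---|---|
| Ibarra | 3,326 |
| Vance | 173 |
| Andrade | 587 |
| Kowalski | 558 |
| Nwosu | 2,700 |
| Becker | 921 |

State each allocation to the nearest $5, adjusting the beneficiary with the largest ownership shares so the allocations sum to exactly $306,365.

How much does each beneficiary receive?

Sum of ownership shares: 8,265.
Proportional shares: Ibarra 3,326/8,265 × $306,365 = 123,287.36; Vance 173/8,265 × $306,365 = 6,412.72; Andrade 587/8,265 × $306,365 = 21,758.77; Kowalski 558/8,265 × $306,365 = 20,683.81; Nwosu 2,700/8,265 × $306,365 = 100,082.94; Becker 921/8,265 × $306,365 = 34,139.40.
At nearest $5: Ibarra $123,285; Vance $6,415; Andrade $21,760; Kowalski $20,685; Nwosu $100,085; Becker $34,140. Sum = $306,370.
Difference $306,365 − $306,370 = −$5 applied to largest ownership shares (Ibarra): Ibarra becomes $123,280.

Ibarra: $123,280 · Vance: $6,415 · Andrade: $21,760 · Kowalski: $20,685 · Nwosu: $100,085 · Becker: $34,140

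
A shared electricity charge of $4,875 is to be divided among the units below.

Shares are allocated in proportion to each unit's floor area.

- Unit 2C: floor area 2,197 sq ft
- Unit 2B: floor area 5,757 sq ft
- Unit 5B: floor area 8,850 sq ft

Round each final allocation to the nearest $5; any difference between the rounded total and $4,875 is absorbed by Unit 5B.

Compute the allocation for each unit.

Combined floor area = 16,804.
Unrounded shares: Unit 2C 2,197/16,804 × $4,875 = 637.37; Unit 2B 5,757/16,804 × $4,875 = 1,670.16; Unit 5B 8,850/16,804 × $4,875 = 2,567.47.
At nearest $5: Unit 2C $635; Unit 2B $1,670; Unit 5B $2,565. Sum = $4,870.
Difference $4,875 − $4,870 = +$5 applied to Unit 5B: Unit 5B becomes $2,570.

Unit 2C: $635 | Unit 2B: $1,670 | Unit 5B: $2,570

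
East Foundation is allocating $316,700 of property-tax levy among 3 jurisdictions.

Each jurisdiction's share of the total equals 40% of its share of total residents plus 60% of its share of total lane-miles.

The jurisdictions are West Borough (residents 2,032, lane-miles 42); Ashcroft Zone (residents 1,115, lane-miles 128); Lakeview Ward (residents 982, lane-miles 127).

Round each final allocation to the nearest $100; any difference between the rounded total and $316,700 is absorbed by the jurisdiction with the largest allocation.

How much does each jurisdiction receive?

Totals — residents 4,129, lane-miles 297.
Blended shares (40% residents + 60% lane-miles): West Borough 0.2817; Ashcroft Zone 0.3666; Lakeview Ward 0.3517.
Raw shares: West Borough 89,214.40; Ashcroft Zone 116,102.96; Lakeview Ward 111,382.65.
Rounded to nearest $100: West Borough $89,200; Ashcroft Zone $116,100; Lakeview Ward $111,400. Sum = $316,700.
Rounded total matches; no reconciliation needed.

West Borough: $89,200 | Ashcroft Zone: $116,100 | Lakeview Ward: $111,400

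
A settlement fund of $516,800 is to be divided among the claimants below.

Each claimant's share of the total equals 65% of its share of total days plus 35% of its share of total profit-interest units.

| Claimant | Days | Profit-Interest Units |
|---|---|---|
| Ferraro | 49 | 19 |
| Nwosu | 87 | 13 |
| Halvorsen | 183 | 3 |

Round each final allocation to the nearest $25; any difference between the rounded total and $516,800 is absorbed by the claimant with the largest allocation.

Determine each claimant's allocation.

Totals — days 319, profit-interest units 35.
Composite weights (65% days + 35% profit-interest units): Ferraro 0.2898; Nwosu 0.3073; Halvorsen 0.4029.
Unrounded shares: Ferraro 149,791.00; Nwosu 158,798.55; Halvorsen 208,210.46.
After rounding ($25): Ferraro $149,800; Nwosu $158,800; Halvorsen $208,200. Sum = $516,800.
Sum already equals the total — no adjustment.

Ferraro: $149,800 | Nwosu: $158,800 | Halvorsen: $208,200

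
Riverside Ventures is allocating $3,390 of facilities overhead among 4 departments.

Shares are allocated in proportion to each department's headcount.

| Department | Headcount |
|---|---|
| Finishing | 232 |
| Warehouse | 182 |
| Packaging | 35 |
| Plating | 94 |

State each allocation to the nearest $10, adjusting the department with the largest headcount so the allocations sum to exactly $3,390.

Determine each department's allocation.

Finishing: $1,440; Warehouse: $1,140; Packaging: $220; Plating: $590

Headcount total: 232 + 182 + 35 + 94 = 543.
Proportional shares: Finishing 1,448.40; Warehouse 1,136.24; Packaging 218.51; Plating 586.85.
At nearest $10: Finishing $1,450; Warehouse $1,140; Packaging $220; Plating $590. Sum = $3,400.
Difference $3,390 − $3,400 = −$10 applied to largest headcount (Finishing): Finishing becomes $1,440.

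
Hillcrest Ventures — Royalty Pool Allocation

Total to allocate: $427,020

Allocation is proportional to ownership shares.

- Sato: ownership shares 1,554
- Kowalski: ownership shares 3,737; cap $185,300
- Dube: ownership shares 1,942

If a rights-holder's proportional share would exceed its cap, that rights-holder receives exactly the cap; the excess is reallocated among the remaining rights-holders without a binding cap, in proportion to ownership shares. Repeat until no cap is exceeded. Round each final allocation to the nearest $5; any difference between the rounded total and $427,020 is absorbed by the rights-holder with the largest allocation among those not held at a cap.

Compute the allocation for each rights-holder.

Ownership shares total: 7,233.
Unconstrained shares: Sato 91,744.65; Kowalski 220,624.05; Dube 114,651.30.
Cap binds for Kowalski ($185,300); residual $241,720 reallocated over remaining ownership shares 3,496.
Shares after redistribution: Sato 107,446.48 → $107,445; Dube 134,273.52 → $134,275.

Sato: $107,445 | Kowalski: $185,300 | Dube: $134,275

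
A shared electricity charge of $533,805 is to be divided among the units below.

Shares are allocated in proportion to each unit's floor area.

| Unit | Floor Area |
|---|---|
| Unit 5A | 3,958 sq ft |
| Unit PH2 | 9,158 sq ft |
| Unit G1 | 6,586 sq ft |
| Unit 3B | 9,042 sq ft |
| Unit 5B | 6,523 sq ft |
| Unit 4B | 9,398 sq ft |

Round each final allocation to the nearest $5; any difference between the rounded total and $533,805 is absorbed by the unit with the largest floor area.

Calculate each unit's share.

Unit 5A: $47,305 · Unit PH2: $109,450 · Unit G1: $78,710 · Unit 3B: $108,065 · Unit 5B: $77,960 · Unit 4B: $112,315

Sum of floor area: 44,665.
Pro-rata amounts: Unit 5A 3,958/44,665 × $533,805 = 47,303.26; Unit PH2 9,158/44,665 × $533,805 = 109,450.04; Unit G1 6,586/44,665 × $533,805 = 78,711.29; Unit 3B 9,042/44,665 × $533,805 = 108,063.69; Unit 5B 6,523/44,665 × $533,805 = 77,958.36; Unit 4B 9,398/44,665 × $533,805 = 112,318.36.
Rounded to nearest $5: Unit 5A $47,305; Unit PH2 $109,450; Unit G1 $78,710; Unit 3B $108,065; Unit 5B $77,960; Unit 4B $112,320. Sum = $533,810.
Difference $533,805 − $533,810 = −$5 applied to largest floor area (Unit 4B): Unit 4B becomes $112,315.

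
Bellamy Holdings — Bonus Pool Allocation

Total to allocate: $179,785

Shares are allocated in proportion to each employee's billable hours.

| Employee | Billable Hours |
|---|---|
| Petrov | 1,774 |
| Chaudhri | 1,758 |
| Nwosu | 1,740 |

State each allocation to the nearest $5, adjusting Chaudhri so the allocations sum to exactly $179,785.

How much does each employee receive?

Billable hours total: 5,272.
Pro-rata amounts: Petrov 1,774/5,272 × $179,785 = 60,496.70; Chaudhri 1,758/5,272 × $179,785 = 59,951.07; Nwosu 1,740/5,272 × $179,785 = 59,337.23.
Rounded to nearest $5: Petrov $60,495; Chaudhri $59,950; Nwosu $59,335. Sum = $179,780.
Difference $179,785 − $179,780 = +$5 applied to Chaudhri: Chaudhri becomes $59,955.

Petrov: $60,495; Chaudhri: $59,955; Nwosu: $59,335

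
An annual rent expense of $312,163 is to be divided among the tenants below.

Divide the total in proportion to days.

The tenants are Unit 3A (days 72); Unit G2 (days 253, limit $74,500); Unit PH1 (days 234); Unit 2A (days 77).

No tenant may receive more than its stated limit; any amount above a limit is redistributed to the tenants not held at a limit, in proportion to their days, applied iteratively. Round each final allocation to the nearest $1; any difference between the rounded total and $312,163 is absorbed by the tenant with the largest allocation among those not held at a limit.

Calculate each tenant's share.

Days total: 636.
Unconstrained shares: Unit 3A 35,339.21; Unit G2 124,178.05; Unit PH1 114,852.42; Unit 2A 37,793.32.
Held at cap: Unit G2 ($74,500); remaining pool $237,663 reallocated over remaining days 383.
Redistributed shares: Unit 3A 44,678.16 → $44,678; Unit PH1 145,204.03 → $145,204; Unit 2A 47,780.81 → $47,781.

Unit 3A: $44,678 · Unit G2: $74,500 · Unit PH1: $145,204 · Unit 2A: $47,781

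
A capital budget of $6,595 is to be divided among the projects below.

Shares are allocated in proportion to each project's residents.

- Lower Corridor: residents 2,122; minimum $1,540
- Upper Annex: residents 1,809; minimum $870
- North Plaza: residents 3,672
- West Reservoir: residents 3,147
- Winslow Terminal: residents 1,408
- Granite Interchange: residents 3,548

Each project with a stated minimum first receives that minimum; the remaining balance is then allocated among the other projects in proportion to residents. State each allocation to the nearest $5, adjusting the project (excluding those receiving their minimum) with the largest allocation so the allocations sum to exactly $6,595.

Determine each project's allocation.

Guaranteed amounts: Lower Corridor $1,540; Upper Annex $870. Remaining pool $4,185.
Remaining pool split over remaining residents 11,775: North Plaza 1,305.08 → $1,305; West Reservoir 1,118.49 → $1,120; Winslow Terminal 500.42 → $500; Granite Interchange 1,261.01 → $1,260.

Lower Corridor: $1,540 | Upper Annex: $870 | North Plaza: $1,305 | West Reservoir: $1,120 | Winslow Terminal: $500 | Granite Interchange: $1,260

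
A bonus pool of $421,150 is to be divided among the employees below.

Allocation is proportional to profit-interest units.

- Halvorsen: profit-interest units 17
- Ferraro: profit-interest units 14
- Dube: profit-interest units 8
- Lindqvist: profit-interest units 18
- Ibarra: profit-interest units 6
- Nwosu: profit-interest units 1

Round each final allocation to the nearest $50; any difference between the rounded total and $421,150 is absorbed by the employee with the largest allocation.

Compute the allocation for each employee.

Halvorsen: $111,850; Ferraro: $92,150; Dube: $52,650; Lindqvist: $118,400; Ibarra: $39,500; Nwosu: $6,600

Combined profit-interest units = 64.
Raw shares: Halvorsen 17/64 × $421,150 = 111,867.97; Ferraro 14/64 × $421,150 = 92,126.56; Dube 8/64 × $421,150 = 52,643.75; Lindqvist 18/64 × $421,150 = 118,448.44; Ibarra 6/64 × $421,150 = 39,482.81; Nwosu 1/64 × $421,150 = 6,580.47.
At nearest $50: Halvorsen $111,850; Ferraro $92,150; Dube $52,650; Lindqvist $118,450; Ibarra $39,500; Nwosu $6,600. Sum = $421,200.
Difference $421,150 − $421,200 = −$50 applied to largest allocation (Lindqvist): Lindqvist becomes $118,400.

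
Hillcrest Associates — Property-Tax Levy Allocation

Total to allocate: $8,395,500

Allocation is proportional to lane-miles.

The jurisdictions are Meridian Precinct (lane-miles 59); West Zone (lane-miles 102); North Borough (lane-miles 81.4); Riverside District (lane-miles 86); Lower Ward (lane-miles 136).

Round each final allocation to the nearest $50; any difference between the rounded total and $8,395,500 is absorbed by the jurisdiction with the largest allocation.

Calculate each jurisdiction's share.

Total lane-miles = 464.4.
Proportional shares: Meridian Precinct 59/464.4 × $8,395,500 = 1,066,611.76; West Zone 102/464.4 × $8,395,500 = 1,843,972.87; North Borough 81.4/464.4 × $8,395,500 = 1,471,562.66; Riverside District 86/464.4 × $8,395,500 = 1,554,722.22; Lower Ward 136/464.4 × $8,395,500 = 2,458,630.49.
At nearest $50: Meridian Precinct $1,066,600; West Zone $1,843,950; North Borough $1,471,550; Riverside District $1,554,700; Lower Ward $2,458,650. Sum = $8,395,450.
Difference $8,395,500 − $8,395,450 = +$50 applied to largest allocation (Lower Ward): Lower Ward becomes $2,458,700.

Meridian Precinct: $1,066,600; West Zone: $1,843,950; North Borough: $1,471,550; Riverside District: $1,554,700; Lower Ward: $2,458,700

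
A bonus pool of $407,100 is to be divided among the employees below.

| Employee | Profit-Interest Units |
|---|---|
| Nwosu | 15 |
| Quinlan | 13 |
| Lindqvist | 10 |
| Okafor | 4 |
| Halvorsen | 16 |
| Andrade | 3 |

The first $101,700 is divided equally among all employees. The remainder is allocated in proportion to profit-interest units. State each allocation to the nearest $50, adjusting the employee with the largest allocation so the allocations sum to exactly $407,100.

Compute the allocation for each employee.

Equal tier: $101,700 ÷ 6 = $16,950 apiece.
Remainder $305,400 by profit-interest units (total 61): Nwosu 75,098.36 → $75,100; Quinlan 65,085.25 → $65,100; Lindqvist 50,065.57 → $50,050; Okafor 20,026.23 → $20,050; Halvorsen 80,104.92 → $80,100; Andrade 15,019.67 → $15,000.
Totals: Nwosu $16,950 + $75,100 = $92,050; Quinlan $16,950 + $65,100 = $82,050; Lindqvist $16,950 + $50,050 = $67,000; Okafor $16,950 + $20,050 = $37,000; Halvorsen $16,950 + $80,100 = $97,050; Andrade $16,950 + $15,000 = $31,950.

Nwosu: $92,050 · Quinlan: $82,050 · Lindqvist: $67,000 · Okafor: $37,000 · Halvorsen: $97,050 · Andrade: $31,950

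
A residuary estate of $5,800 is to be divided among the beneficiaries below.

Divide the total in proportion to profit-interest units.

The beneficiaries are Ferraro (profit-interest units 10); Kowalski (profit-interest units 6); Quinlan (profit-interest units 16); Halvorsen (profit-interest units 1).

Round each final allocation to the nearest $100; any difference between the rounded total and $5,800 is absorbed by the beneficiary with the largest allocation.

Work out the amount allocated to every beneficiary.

Total profit-interest units = 33.
Raw shares: Ferraro 10/33 × $5,800 = 1,757.58; Kowalski 6/33 × $5,800 = 1,054.55; Quinlan 16/33 × $5,800 = 2,812.12; Halvorsen 1/33 × $5,800 = 175.76.
At nearest $100: Ferraro $1,800; Kowalski $1,100; Quinlan $2,800; Halvorsen $200. Sum = $5,900.
Difference $5,800 − $5,900 = −$100 applied to largest allocation (Quinlan): Quinlan becomes $2,700.

Ferraro: $1,800 · Kowalski: $1,100 · Quinlan: $2,700 · Halvorsen: $200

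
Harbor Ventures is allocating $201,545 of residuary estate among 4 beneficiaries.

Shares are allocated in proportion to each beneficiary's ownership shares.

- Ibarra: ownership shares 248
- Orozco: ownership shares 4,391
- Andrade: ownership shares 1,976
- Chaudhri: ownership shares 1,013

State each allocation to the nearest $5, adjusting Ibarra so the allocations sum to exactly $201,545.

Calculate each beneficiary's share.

Total ownership shares = 7,628.
Proportional shares: Ibarra 248/7,628 × $201,545 = 6,552.59; Orozco 4,391/7,628 × $201,545 = 116,017.84; Andrade 1,976/7,628 × $201,545 = 52,209.35; Chaudhri 1,013/7,628 × $201,545 = 26,765.22.
Rounded to nearest $5: Ibarra $6,555; Orozco $116,020; Andrade $52,210; Chaudhri $26,765. Sum = $201,550.
Difference $201,545 − $201,550 = −$5 applied to Ibarra: Ibarra becomes $6,550.

Ibarra: $6,550; Orozco: $116,020; Andrade: $52,210; Chaudhri: $26,765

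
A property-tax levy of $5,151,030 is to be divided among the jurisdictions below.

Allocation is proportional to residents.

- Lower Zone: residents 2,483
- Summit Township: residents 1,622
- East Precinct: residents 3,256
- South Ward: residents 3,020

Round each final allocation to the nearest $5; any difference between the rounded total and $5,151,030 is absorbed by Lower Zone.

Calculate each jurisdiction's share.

Lower Zone: $1,232,055 | Summit Township: $804,835 | East Precinct: $1,615,620 | South Ward: $1,498,520

Sum of residents: 10,381.
Raw shares: Lower Zone 2,483/10,381 × $5,151,030 = 1,232,059.29; Summit Township 1,622/10,381 × $5,151,030 = 804,832.93; East Precinct 3,256/10,381 × $5,151,030 = 1,615,620.24; South Ward 3,020/10,381 × $5,151,030 = 1,498,517.54.
Rounded to nearest $5: Lower Zone $1,232,060; Summit Township $804,835; East Precinct $1,615,620; South Ward $1,498,520. Sum = $5,151,035.
Difference $5,151,030 − $5,151,035 = −$5 applied to Lower Zone: Lower Zone becomes $1,232,055.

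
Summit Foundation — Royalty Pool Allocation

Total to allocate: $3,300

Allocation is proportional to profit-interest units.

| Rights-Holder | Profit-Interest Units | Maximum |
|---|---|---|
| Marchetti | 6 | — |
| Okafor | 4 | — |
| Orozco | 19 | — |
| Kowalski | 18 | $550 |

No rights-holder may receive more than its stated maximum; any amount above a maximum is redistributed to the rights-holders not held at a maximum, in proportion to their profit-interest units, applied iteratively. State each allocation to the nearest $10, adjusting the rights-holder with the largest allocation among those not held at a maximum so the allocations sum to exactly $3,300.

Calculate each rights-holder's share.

Marchetti: $570 · Okafor: $380 · Orozco: $1,800 · Kowalski: $550

Sum of profit-interest units: 47.
Pro-rata shares before constraints: Marchetti 421.28; Okafor 280.85; Orozco 1,334.04; Kowalski 1,263.83.
Held at cap: Kowalski ($550); balance $2,750 reallocated over remaining profit-interest units 29.
Shares after redistribution: Marchetti 568.97 → $570; Okafor 379.31 → $380; Orozco 1,801.72 → $1,800.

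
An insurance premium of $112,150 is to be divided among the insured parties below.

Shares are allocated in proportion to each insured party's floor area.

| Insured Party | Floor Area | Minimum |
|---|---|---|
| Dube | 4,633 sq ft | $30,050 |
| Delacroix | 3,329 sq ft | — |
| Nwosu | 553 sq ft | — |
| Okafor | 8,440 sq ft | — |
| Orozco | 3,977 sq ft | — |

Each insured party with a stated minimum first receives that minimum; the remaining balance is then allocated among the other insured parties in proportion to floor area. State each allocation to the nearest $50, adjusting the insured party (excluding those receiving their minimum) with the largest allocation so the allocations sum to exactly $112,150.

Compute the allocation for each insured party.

Minimums first: Dube $30,050. Remaining pool $82,100.
Remaining pool split over remaining floor area 16,299: Delacroix 16,768.57 → $16,750; Nwosu 2,785.53 → $2,800; Okafor 42,513.28 → $42,500; Orozco 20,032.62 → $20,050.

Dube: $30,050 | Delacroix: $16,750 | Nwosu: $2,800 | Okafor: $42,500 | Orozco: $20,050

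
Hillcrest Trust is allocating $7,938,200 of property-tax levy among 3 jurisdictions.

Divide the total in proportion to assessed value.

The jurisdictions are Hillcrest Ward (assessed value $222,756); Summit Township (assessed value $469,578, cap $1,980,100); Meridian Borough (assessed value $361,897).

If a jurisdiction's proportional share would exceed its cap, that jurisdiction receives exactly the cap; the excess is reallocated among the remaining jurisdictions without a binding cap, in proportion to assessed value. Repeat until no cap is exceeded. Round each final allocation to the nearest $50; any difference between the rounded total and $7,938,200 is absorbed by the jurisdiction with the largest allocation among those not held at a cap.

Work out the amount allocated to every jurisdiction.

Hillcrest Ward: $2,270,050 | Summit Township: $1,980,100 | Meridian Borough: $3,688,050

Sum of assessed value: 1,054,231.
Unconstrained shares: Hillcrest Ward 1,677,318.99; Summit Township 3,535,851.33; Meridian Borough 2,725,029.68.
Capped: Summit Township ($1,980,100); residual $5,958,100 reallocated over remaining assessed value 584,653.
Redistributed shares: Hillcrest Ward 2,270,068.78 → $2,270,050; Meridian Borough 3,688,031.22 → $3,688,050.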